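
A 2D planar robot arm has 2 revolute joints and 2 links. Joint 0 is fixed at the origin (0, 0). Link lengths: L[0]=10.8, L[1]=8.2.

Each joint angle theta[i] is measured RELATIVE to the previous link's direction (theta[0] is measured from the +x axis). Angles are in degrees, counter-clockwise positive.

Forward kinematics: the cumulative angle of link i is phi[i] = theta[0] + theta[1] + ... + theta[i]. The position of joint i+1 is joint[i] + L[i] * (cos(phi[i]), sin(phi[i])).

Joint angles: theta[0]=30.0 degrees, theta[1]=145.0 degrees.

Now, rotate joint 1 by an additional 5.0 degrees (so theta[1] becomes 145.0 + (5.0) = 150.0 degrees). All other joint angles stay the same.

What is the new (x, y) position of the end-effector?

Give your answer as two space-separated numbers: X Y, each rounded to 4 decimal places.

Answer: 1.1531 5.4000

Derivation:
joint[0] = (0.0000, 0.0000)  (base)
link 0: phi[0] = 30 = 30 deg
  cos(30 deg) = 0.8660, sin(30 deg) = 0.5000
  joint[1] = (0.0000, 0.0000) + 10.8 * (0.8660, 0.5000) = (0.0000 + 9.3531, 0.0000 + 5.4000) = (9.3531, 5.4000)
link 1: phi[1] = 30 + 150 = 180 deg
  cos(180 deg) = -1.0000, sin(180 deg) = 0.0000
  joint[2] = (9.3531, 5.4000) + 8.2 * (-1.0000, 0.0000) = (9.3531 + -8.2000, 5.4000 + 0.0000) = (1.1531, 5.4000)
End effector: (1.1531, 5.4000)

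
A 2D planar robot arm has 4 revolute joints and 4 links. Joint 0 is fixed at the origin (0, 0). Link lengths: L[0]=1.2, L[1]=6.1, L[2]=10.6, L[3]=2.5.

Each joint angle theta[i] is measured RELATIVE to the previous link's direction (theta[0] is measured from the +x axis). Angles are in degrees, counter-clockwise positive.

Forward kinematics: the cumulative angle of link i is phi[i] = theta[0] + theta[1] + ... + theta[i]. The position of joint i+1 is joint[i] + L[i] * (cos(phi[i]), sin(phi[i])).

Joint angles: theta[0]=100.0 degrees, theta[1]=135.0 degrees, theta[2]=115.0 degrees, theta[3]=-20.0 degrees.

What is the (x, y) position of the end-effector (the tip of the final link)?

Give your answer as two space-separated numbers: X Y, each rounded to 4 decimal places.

joint[0] = (0.0000, 0.0000)  (base)
link 0: phi[0] = 100 = 100 deg
  cos(100 deg) = -0.1736, sin(100 deg) = 0.9848
  joint[1] = (0.0000, 0.0000) + 1.2 * (-0.1736, 0.9848) = (0.0000 + -0.2084, 0.0000 + 1.1818) = (-0.2084, 1.1818)
link 1: phi[1] = 100 + 135 = 235 deg
  cos(235 deg) = -0.5736, sin(235 deg) = -0.8192
  joint[2] = (-0.2084, 1.1818) + 6.1 * (-0.5736, -0.8192) = (-0.2084 + -3.4988, 1.1818 + -4.9968) = (-3.7072, -3.8151)
link 2: phi[2] = 100 + 135 + 115 = 350 deg
  cos(350 deg) = 0.9848, sin(350 deg) = -0.1736
  joint[3] = (-3.7072, -3.8151) + 10.6 * (0.9848, -0.1736) = (-3.7072 + 10.4390, -3.8151 + -1.8407) = (6.7318, -5.6557)
link 3: phi[3] = 100 + 135 + 115 + -20 = 330 deg
  cos(330 deg) = 0.8660, sin(330 deg) = -0.5000
  joint[4] = (6.7318, -5.6557) + 2.5 * (0.8660, -0.5000) = (6.7318 + 2.1651, -5.6557 + -1.2500) = (8.8968, -6.9057)
End effector: (8.8968, -6.9057)

Answer: 8.8968 -6.9057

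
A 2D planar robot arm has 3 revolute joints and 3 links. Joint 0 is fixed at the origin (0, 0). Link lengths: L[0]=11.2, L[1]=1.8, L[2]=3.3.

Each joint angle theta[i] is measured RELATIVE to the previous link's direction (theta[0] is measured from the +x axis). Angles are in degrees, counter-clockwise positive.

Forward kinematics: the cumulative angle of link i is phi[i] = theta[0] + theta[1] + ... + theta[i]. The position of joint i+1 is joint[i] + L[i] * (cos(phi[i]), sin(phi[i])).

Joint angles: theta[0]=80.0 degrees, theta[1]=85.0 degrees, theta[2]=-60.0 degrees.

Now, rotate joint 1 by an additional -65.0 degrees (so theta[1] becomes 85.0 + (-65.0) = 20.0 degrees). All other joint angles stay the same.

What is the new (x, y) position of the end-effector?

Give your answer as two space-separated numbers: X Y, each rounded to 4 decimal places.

Answer: 4.1602 14.9237

Derivation:
joint[0] = (0.0000, 0.0000)  (base)
link 0: phi[0] = 80 = 80 deg
  cos(80 deg) = 0.1736, sin(80 deg) = 0.9848
  joint[1] = (0.0000, 0.0000) + 11.2 * (0.1736, 0.9848) = (0.0000 + 1.9449, 0.0000 + 11.0298) = (1.9449, 11.0298)
link 1: phi[1] = 80 + 20 = 100 deg
  cos(100 deg) = -0.1736, sin(100 deg) = 0.9848
  joint[2] = (1.9449, 11.0298) + 1.8 * (-0.1736, 0.9848) = (1.9449 + -0.3126, 11.0298 + 1.7727) = (1.6323, 12.8025)
link 2: phi[2] = 80 + 20 + -60 = 40 deg
  cos(40 deg) = 0.7660, sin(40 deg) = 0.6428
  joint[3] = (1.6323, 12.8025) + 3.3 * (0.7660, 0.6428) = (1.6323 + 2.5279, 12.8025 + 2.1212) = (4.1602, 14.9237)
End effector: (4.1602, 14.9237)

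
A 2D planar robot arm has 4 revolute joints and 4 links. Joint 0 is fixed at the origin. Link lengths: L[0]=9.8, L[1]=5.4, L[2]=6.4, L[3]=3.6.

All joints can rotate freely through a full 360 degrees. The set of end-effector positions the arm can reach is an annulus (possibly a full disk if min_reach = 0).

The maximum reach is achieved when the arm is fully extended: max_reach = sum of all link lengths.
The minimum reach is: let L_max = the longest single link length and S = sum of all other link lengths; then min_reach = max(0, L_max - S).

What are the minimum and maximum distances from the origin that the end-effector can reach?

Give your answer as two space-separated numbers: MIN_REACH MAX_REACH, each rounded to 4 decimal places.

Link lengths: [9.8, 5.4, 6.4, 3.6]
max_reach = 9.8 + 5.4 + 6.4 + 3.6 = 25.2
L_max = max([9.8, 5.4, 6.4, 3.6]) = 9.8
S (sum of others) = 25.2 - 9.8 = 15.4
min_reach = max(0, 9.8 - 15.4) = max(0, -5.6) = 0

Answer: 0.0000 25.2000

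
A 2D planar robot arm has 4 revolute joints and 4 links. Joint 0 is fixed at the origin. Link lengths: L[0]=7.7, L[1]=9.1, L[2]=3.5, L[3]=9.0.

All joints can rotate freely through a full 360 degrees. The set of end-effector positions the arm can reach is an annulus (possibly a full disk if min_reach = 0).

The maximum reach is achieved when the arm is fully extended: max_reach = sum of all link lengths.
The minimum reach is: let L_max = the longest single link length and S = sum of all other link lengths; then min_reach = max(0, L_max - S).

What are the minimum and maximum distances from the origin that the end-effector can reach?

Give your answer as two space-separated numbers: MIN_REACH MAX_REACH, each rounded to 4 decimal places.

Link lengths: [7.7, 9.1, 3.5, 9.0]
max_reach = 7.7 + 9.1 + 3.5 + 9 = 29.3
L_max = max([7.7, 9.1, 3.5, 9.0]) = 9.1
S (sum of others) = 29.3 - 9.1 = 20.2
min_reach = max(0, 9.1 - 20.2) = max(0, -11.1) = 0

Answer: 0.0000 29.3000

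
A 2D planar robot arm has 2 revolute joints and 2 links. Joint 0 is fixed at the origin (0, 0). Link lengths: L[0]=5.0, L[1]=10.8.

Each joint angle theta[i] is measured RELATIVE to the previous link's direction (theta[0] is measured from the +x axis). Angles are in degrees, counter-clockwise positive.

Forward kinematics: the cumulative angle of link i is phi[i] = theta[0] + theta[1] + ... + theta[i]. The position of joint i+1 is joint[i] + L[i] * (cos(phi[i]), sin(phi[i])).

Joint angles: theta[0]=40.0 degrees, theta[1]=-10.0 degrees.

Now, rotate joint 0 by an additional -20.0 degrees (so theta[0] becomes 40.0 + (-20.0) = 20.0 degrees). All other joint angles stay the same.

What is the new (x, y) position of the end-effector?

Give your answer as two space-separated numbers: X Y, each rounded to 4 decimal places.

Answer: 15.3344 3.5855

Derivation:
joint[0] = (0.0000, 0.0000)  (base)
link 0: phi[0] = 20 = 20 deg
  cos(20 deg) = 0.9397, sin(20 deg) = 0.3420
  joint[1] = (0.0000, 0.0000) + 5 * (0.9397, 0.3420) = (0.0000 + 4.6985, 0.0000 + 1.7101) = (4.6985, 1.7101)
link 1: phi[1] = 20 + -10 = 10 deg
  cos(10 deg) = 0.9848, sin(10 deg) = 0.1736
  joint[2] = (4.6985, 1.7101) + 10.8 * (0.9848, 0.1736) = (4.6985 + 10.6359, 1.7101 + 1.8754) = (15.3344, 3.5855)
End effector: (15.3344, 3.5855)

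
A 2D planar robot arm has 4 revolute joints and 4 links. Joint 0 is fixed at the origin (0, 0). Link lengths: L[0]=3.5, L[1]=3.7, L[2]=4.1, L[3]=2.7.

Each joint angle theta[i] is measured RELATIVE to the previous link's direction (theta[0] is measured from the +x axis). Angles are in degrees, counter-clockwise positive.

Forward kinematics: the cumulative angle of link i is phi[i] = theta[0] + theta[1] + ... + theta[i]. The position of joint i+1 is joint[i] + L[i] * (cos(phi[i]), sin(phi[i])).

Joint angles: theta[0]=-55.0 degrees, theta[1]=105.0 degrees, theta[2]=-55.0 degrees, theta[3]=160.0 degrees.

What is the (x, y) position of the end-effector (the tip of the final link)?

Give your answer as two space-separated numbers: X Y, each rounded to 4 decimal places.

joint[0] = (0.0000, 0.0000)  (base)
link 0: phi[0] = -55 = -55 deg
  cos(-55 deg) = 0.5736, sin(-55 deg) = -0.8192
  joint[1] = (0.0000, 0.0000) + 3.5 * (0.5736, -0.8192) = (0.0000 + 2.0075, 0.0000 + -2.8670) = (2.0075, -2.8670)
link 1: phi[1] = -55 + 105 = 50 deg
  cos(50 deg) = 0.6428, sin(50 deg) = 0.7660
  joint[2] = (2.0075, -2.8670) + 3.7 * (0.6428, 0.7660) = (2.0075 + 2.3783, -2.8670 + 2.8344) = (4.3858, -0.0327)
link 2: phi[2] = -55 + 105 + -55 = -5 deg
  cos(-5 deg) = 0.9962, sin(-5 deg) = -0.0872
  joint[3] = (4.3858, -0.0327) + 4.1 * (0.9962, -0.0872) = (4.3858 + 4.0844, -0.0327 + -0.3573) = (8.4702, -0.3900)
link 3: phi[3] = -55 + 105 + -55 + 160 = 155 deg
  cos(155 deg) = -0.9063, sin(155 deg) = 0.4226
  joint[4] = (8.4702, -0.3900) + 2.7 * (-0.9063, 0.4226) = (8.4702 + -2.4470, -0.3900 + 1.1411) = (6.0232, 0.7511)
End effector: (6.0232, 0.7511)

Answer: 6.0232 0.7511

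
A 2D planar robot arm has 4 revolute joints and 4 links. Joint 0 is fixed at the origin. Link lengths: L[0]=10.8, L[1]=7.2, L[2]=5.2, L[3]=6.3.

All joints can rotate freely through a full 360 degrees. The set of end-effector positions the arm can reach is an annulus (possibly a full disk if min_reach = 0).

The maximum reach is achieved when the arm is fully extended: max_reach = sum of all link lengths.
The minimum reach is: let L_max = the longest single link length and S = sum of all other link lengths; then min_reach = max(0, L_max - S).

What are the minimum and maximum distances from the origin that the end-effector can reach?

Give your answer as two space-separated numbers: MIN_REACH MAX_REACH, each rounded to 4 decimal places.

Link lengths: [10.8, 7.2, 5.2, 6.3]
max_reach = 10.8 + 7.2 + 5.2 + 6.3 = 29.5
L_max = max([10.8, 7.2, 5.2, 6.3]) = 10.8
S (sum of others) = 29.5 - 10.8 = 18.7
min_reach = max(0, 10.8 - 18.7) = max(0, -7.9) = 0

Answer: 0.0000 29.5000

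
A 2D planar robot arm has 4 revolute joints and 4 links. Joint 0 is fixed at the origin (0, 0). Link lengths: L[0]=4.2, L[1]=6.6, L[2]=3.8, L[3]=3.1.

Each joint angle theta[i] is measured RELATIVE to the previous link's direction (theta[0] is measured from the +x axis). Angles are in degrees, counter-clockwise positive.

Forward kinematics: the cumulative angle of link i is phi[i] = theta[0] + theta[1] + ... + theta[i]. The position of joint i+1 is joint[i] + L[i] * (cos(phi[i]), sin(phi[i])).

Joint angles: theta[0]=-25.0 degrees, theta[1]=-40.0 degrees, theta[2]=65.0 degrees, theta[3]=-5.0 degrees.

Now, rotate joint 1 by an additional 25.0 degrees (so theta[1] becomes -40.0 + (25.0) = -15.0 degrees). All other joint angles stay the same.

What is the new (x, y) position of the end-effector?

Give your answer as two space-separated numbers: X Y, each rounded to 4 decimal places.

Answer: 15.2194 -3.3512

Derivation:
joint[0] = (0.0000, 0.0000)  (base)
link 0: phi[0] = -25 = -25 deg
  cos(-25 deg) = 0.9063, sin(-25 deg) = -0.4226
  joint[1] = (0.0000, 0.0000) + 4.2 * (0.9063, -0.4226) = (0.0000 + 3.8065, 0.0000 + -1.7750) = (3.8065, -1.7750)
link 1: phi[1] = -25 + -15 = -40 deg
  cos(-40 deg) = 0.7660, sin(-40 deg) = -0.6428
  joint[2] = (3.8065, -1.7750) + 6.6 * (0.7660, -0.6428) = (3.8065 + 5.0559, -1.7750 + -4.2424) = (8.8624, -6.0174)
link 2: phi[2] = -25 + -15 + 65 = 25 deg
  cos(25 deg) = 0.9063, sin(25 deg) = 0.4226
  joint[3] = (8.8624, -6.0174) + 3.8 * (0.9063, 0.4226) = (8.8624 + 3.4440, -6.0174 + 1.6059) = (12.3064, -4.4114)
link 3: phi[3] = -25 + -15 + 65 + -5 = 20 deg
  cos(20 deg) = 0.9397, sin(20 deg) = 0.3420
  joint[4] = (12.3064, -4.4114) + 3.1 * (0.9397, 0.3420) = (12.3064 + 2.9130, -4.4114 + 1.0603) = (15.2194, -3.3512)
End effector: (15.2194, -3.3512)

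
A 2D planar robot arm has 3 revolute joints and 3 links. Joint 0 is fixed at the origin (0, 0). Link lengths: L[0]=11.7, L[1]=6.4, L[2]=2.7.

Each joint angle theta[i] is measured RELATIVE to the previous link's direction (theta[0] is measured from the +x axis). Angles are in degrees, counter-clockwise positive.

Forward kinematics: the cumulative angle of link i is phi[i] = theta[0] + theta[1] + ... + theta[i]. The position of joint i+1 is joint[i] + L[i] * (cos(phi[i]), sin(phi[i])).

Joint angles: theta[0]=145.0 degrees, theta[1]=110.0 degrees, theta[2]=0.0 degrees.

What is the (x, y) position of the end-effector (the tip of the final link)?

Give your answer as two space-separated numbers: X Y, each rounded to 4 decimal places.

joint[0] = (0.0000, 0.0000)  (base)
link 0: phi[0] = 145 = 145 deg
  cos(145 deg) = -0.8192, sin(145 deg) = 0.5736
  joint[1] = (0.0000, 0.0000) + 11.7 * (-0.8192, 0.5736) = (0.0000 + -9.5841, 0.0000 + 6.7108) = (-9.5841, 6.7108)
link 1: phi[1] = 145 + 110 = 255 deg
  cos(255 deg) = -0.2588, sin(255 deg) = -0.9659
  joint[2] = (-9.5841, 6.7108) + 6.4 * (-0.2588, -0.9659) = (-9.5841 + -1.6564, 6.7108 + -6.1819) = (-11.2405, 0.5289)
link 2: phi[2] = 145 + 110 + 0 = 255 deg
  cos(255 deg) = -0.2588, sin(255 deg) = -0.9659
  joint[3] = (-11.2405, 0.5289) + 2.7 * (-0.2588, -0.9659) = (-11.2405 + -0.6988, 0.5289 + -2.6080) = (-11.9393, -2.0791)
End effector: (-11.9393, -2.0791)

Answer: -11.9393 -2.0791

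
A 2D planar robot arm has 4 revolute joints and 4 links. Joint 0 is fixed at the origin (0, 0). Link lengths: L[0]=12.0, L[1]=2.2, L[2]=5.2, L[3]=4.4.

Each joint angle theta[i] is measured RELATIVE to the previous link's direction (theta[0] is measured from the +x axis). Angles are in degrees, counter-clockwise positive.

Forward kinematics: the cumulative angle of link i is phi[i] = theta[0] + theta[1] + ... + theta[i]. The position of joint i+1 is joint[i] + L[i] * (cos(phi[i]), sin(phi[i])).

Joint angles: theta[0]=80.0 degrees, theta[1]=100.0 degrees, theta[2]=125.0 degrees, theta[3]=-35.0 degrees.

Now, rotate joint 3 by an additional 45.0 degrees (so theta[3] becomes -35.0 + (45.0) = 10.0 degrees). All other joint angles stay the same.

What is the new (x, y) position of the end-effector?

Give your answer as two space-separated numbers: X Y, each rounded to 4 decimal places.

joint[0] = (0.0000, 0.0000)  (base)
link 0: phi[0] = 80 = 80 deg
  cos(80 deg) = 0.1736, sin(80 deg) = 0.9848
  joint[1] = (0.0000, 0.0000) + 12 * (0.1736, 0.9848) = (0.0000 + 2.0838, 0.0000 + 11.8177) = (2.0838, 11.8177)
link 1: phi[1] = 80 + 100 = 180 deg
  cos(180 deg) = -1.0000, sin(180 deg) = 0.0000
  joint[2] = (2.0838, 11.8177) + 2.2 * (-1.0000, 0.0000) = (2.0838 + -2.2000, 11.8177 + 0.0000) = (-0.1162, 11.8177)
link 2: phi[2] = 80 + 100 + 125 = 305 deg
  cos(305 deg) = 0.5736, sin(305 deg) = -0.8192
  joint[3] = (-0.1162, 11.8177) + 5.2 * (0.5736, -0.8192) = (-0.1162 + 2.9826, 11.8177 + -4.2596) = (2.8664, 7.5581)
link 3: phi[3] = 80 + 100 + 125 + 10 = 315 deg
  cos(315 deg) = 0.7071, sin(315 deg) = -0.7071
  joint[4] = (2.8664, 7.5581) + 4.4 * (0.7071, -0.7071) = (2.8664 + 3.1113, 7.5581 + -3.1113) = (5.9776, 4.4468)
End effector: (5.9776, 4.4468)

Answer: 5.9776 4.4468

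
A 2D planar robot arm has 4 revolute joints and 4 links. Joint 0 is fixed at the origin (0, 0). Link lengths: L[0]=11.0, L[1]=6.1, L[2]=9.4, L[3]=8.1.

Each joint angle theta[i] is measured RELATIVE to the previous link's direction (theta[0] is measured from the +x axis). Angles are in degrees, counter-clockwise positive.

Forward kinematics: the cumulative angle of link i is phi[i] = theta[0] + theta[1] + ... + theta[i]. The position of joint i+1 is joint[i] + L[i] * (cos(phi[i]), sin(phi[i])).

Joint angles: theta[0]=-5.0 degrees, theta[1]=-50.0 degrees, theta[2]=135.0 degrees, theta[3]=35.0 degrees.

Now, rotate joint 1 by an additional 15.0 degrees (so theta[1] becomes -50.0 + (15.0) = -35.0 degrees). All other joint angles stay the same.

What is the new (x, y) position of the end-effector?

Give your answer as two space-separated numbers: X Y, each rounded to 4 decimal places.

Answer: 9.6052 10.6895

Derivation:
joint[0] = (0.0000, 0.0000)  (base)
link 0: phi[0] = -5 = -5 deg
  cos(-5 deg) = 0.9962, sin(-5 deg) = -0.0872
  joint[1] = (0.0000, 0.0000) + 11 * (0.9962, -0.0872) = (0.0000 + 10.9581, 0.0000 + -0.9587) = (10.9581, -0.9587)
link 1: phi[1] = -5 + -35 = -40 deg
  cos(-40 deg) = 0.7660, sin(-40 deg) = -0.6428
  joint[2] = (10.9581, -0.9587) + 6.1 * (0.7660, -0.6428) = (10.9581 + 4.6729, -0.9587 + -3.9210) = (15.6310, -4.8797)
link 2: phi[2] = -5 + -35 + 135 = 95 deg
  cos(95 deg) = -0.0872, sin(95 deg) = 0.9962
  joint[3] = (15.6310, -4.8797) + 9.4 * (-0.0872, 0.9962) = (15.6310 + -0.8193, -4.8797 + 9.3642) = (14.8117, 4.4845)
link 3: phi[3] = -5 + -35 + 135 + 35 = 130 deg
  cos(130 deg) = -0.6428, sin(130 deg) = 0.7660
  joint[4] = (14.8117, 4.4845) + 8.1 * (-0.6428, 0.7660) = (14.8117 + -5.2066, 4.4845 + 6.2050) = (9.6052, 10.6895)
End effector: (9.6052, 10.6895)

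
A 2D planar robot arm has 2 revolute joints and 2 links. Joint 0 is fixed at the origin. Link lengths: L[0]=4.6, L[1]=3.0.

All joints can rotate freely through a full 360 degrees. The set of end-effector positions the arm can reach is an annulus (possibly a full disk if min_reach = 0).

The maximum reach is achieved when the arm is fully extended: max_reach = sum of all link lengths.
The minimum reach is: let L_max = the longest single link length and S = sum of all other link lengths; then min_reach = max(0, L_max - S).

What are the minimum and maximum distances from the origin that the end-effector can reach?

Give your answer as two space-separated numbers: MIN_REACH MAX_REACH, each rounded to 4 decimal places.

Link lengths: [4.6, 3.0]
max_reach = 4.6 + 3 = 7.6
L_max = max([4.6, 3.0]) = 4.6
S (sum of others) = 7.6 - 4.6 = 3
min_reach = max(0, 4.6 - 3) = max(0, 1.6) = 1.6

Answer: 1.6000 7.6000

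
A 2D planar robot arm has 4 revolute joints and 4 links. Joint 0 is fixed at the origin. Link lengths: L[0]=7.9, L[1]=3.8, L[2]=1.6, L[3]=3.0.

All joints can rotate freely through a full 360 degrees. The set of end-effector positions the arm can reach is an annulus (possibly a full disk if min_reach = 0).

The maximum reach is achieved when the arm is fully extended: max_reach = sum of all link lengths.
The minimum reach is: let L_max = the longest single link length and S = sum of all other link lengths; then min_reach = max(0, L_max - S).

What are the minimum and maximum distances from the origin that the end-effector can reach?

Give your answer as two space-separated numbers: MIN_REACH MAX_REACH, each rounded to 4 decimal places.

Answer: 0.0000 16.3000

Derivation:
Link lengths: [7.9, 3.8, 1.6, 3.0]
max_reach = 7.9 + 3.8 + 1.6 + 3 = 16.3
L_max = max([7.9, 3.8, 1.6, 3.0]) = 7.9
S (sum of others) = 16.3 - 7.9 = 8.4
min_reach = max(0, 7.9 - 8.4) = max(0, -0.5) = 0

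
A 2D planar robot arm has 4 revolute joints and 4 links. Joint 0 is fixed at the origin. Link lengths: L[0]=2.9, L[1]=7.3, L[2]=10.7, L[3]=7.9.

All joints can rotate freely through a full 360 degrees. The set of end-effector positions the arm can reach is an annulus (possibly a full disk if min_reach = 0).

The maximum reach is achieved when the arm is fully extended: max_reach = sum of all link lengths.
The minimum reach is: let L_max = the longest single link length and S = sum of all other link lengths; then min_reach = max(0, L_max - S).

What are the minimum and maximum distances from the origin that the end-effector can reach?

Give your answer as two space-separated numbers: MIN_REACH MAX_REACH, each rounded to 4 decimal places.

Answer: 0.0000 28.8000

Derivation:
Link lengths: [2.9, 7.3, 10.7, 7.9]
max_reach = 2.9 + 7.3 + 10.7 + 7.9 = 28.8
L_max = max([2.9, 7.3, 10.7, 7.9]) = 10.7
S (sum of others) = 28.8 - 10.7 = 18.1
min_reach = max(0, 10.7 - 18.1) = max(0, -7.4) = 0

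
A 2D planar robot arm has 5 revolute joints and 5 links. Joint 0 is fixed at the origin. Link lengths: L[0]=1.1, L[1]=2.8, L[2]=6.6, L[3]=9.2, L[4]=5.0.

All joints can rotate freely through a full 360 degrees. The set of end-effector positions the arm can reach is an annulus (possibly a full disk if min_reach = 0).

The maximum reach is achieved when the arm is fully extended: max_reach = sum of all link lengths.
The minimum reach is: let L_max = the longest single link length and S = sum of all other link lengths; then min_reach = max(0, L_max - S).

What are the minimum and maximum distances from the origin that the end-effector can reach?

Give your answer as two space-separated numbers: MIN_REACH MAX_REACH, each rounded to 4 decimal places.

Answer: 0.0000 24.7000

Derivation:
Link lengths: [1.1, 2.8, 6.6, 9.2, 5.0]
max_reach = 1.1 + 2.8 + 6.6 + 9.2 + 5 = 24.7
L_max = max([1.1, 2.8, 6.6, 9.2, 5.0]) = 9.2
S (sum of others) = 24.7 - 9.2 = 15.5
min_reach = max(0, 9.2 - 15.5) = max(0, -6.3) = 0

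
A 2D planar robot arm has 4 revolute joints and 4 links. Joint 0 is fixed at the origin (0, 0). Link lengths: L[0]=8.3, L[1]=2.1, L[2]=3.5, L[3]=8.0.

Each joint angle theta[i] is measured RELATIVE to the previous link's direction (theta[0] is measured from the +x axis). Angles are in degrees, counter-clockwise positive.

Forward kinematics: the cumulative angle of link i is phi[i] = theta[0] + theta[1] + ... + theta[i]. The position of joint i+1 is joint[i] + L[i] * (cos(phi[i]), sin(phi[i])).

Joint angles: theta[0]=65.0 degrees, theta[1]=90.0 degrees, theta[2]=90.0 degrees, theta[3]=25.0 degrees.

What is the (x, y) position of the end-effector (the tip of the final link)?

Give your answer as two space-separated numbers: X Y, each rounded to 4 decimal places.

joint[0] = (0.0000, 0.0000)  (base)
link 0: phi[0] = 65 = 65 deg
  cos(65 deg) = 0.4226, sin(65 deg) = 0.9063
  joint[1] = (0.0000, 0.0000) + 8.3 * (0.4226, 0.9063) = (0.0000 + 3.5077, 0.0000 + 7.5224) = (3.5077, 7.5224)
link 1: phi[1] = 65 + 90 = 155 deg
  cos(155 deg) = -0.9063, sin(155 deg) = 0.4226
  joint[2] = (3.5077, 7.5224) + 2.1 * (-0.9063, 0.4226) = (3.5077 + -1.9032, 7.5224 + 0.8875) = (1.6045, 8.4099)
link 2: phi[2] = 65 + 90 + 90 = 245 deg
  cos(245 deg) = -0.4226, sin(245 deg) = -0.9063
  joint[3] = (1.6045, 8.4099) + 3.5 * (-0.4226, -0.9063) = (1.6045 + -1.4792, 8.4099 + -3.1721) = (0.1253, 5.2378)
link 3: phi[3] = 65 + 90 + 90 + 25 = 270 deg
  cos(270 deg) = -0.0000, sin(270 deg) = -1.0000
  joint[4] = (0.1253, 5.2378) + 8 * (-0.0000, -1.0000) = (0.1253 + -0.0000, 5.2378 + -8.0000) = (0.1253, -2.7622)
End effector: (0.1253, -2.7622)

Answer: 0.1253 -2.7622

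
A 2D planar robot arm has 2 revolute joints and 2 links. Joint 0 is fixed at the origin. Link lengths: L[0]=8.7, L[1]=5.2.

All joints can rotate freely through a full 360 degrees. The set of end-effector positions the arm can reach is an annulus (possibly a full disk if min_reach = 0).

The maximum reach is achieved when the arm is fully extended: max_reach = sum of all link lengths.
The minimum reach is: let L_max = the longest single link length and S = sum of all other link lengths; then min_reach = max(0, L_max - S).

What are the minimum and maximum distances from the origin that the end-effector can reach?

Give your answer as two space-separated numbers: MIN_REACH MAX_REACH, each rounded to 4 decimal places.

Answer: 3.5000 13.9000

Derivation:
Link lengths: [8.7, 5.2]
max_reach = 8.7 + 5.2 = 13.9
L_max = max([8.7, 5.2]) = 8.7
S (sum of others) = 13.9 - 8.7 = 5.2
min_reach = max(0, 8.7 - 5.2) = max(0, 3.5) = 3.5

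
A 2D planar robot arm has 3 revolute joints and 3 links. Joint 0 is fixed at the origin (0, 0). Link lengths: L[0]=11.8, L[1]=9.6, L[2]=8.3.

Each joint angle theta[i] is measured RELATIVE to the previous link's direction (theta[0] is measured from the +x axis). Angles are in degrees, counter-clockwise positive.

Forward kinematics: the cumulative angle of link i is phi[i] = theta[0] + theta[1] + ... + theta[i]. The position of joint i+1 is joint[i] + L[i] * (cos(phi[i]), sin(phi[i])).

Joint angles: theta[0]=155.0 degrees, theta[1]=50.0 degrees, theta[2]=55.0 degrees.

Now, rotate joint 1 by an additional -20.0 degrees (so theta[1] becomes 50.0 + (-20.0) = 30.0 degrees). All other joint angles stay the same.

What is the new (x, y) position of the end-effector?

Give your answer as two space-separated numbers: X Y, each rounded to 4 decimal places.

joint[0] = (0.0000, 0.0000)  (base)
link 0: phi[0] = 155 = 155 deg
  cos(155 deg) = -0.9063, sin(155 deg) = 0.4226
  joint[1] = (0.0000, 0.0000) + 11.8 * (-0.9063, 0.4226) = (0.0000 + -10.6944, 0.0000 + 4.9869) = (-10.6944, 4.9869)
link 1: phi[1] = 155 + 30 = 185 deg
  cos(185 deg) = -0.9962, sin(185 deg) = -0.0872
  joint[2] = (-10.6944, 4.9869) + 9.6 * (-0.9962, -0.0872) = (-10.6944 + -9.5635, 4.9869 + -0.8367) = (-20.2579, 4.1502)
link 2: phi[2] = 155 + 30 + 55 = 240 deg
  cos(240 deg) = -0.5000, sin(240 deg) = -0.8660
  joint[3] = (-20.2579, 4.1502) + 8.3 * (-0.5000, -0.8660) = (-20.2579 + -4.1500, 4.1502 + -7.1880) = (-24.4079, -3.0378)
End effector: (-24.4079, -3.0378)

Answer: -24.4079 -3.0378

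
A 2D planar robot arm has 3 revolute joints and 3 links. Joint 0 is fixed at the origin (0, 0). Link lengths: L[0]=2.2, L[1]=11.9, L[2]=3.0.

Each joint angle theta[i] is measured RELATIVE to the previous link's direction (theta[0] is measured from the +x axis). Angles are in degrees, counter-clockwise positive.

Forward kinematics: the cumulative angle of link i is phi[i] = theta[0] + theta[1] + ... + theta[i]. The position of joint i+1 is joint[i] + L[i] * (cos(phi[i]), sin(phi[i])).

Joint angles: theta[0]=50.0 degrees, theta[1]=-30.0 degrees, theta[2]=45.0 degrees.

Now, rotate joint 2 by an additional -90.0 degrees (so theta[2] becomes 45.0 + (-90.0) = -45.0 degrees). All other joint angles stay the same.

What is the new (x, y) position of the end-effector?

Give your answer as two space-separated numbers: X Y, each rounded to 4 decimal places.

joint[0] = (0.0000, 0.0000)  (base)
link 0: phi[0] = 50 = 50 deg
  cos(50 deg) = 0.6428, sin(50 deg) = 0.7660
  joint[1] = (0.0000, 0.0000) + 2.2 * (0.6428, 0.7660) = (0.0000 + 1.4141, 0.0000 + 1.6853) = (1.4141, 1.6853)
link 1: phi[1] = 50 + -30 = 20 deg
  cos(20 deg) = 0.9397, sin(20 deg) = 0.3420
  joint[2] = (1.4141, 1.6853) + 11.9 * (0.9397, 0.3420) = (1.4141 + 11.1823, 1.6853 + 4.0700) = (12.5965, 5.7553)
link 2: phi[2] = 50 + -30 + -45 = -25 deg
  cos(-25 deg) = 0.9063, sin(-25 deg) = -0.4226
  joint[3] = (12.5965, 5.7553) + 3 * (0.9063, -0.4226) = (12.5965 + 2.7189, 5.7553 + -1.2679) = (15.3154, 4.4875)
End effector: (15.3154, 4.4875)

Answer: 15.3154 4.4875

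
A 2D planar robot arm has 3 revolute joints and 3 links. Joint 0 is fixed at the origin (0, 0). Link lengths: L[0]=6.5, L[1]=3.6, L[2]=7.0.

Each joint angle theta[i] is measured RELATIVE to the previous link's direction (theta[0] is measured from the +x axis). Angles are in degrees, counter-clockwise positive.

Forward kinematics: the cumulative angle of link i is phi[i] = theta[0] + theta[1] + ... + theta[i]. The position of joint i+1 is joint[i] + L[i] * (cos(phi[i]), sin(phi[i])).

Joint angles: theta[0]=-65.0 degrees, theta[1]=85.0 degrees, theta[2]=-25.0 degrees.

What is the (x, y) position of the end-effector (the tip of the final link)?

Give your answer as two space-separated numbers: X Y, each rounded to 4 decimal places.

Answer: 13.1033 -5.2698

Derivation:
joint[0] = (0.0000, 0.0000)  (base)
link 0: phi[0] = -65 = -65 deg
  cos(-65 deg) = 0.4226, sin(-65 deg) = -0.9063
  joint[1] = (0.0000, 0.0000) + 6.5 * (0.4226, -0.9063) = (0.0000 + 2.7470, 0.0000 + -5.8910) = (2.7470, -5.8910)
link 1: phi[1] = -65 + 85 = 20 deg
  cos(20 deg) = 0.9397, sin(20 deg) = 0.3420
  joint[2] = (2.7470, -5.8910) + 3.6 * (0.9397, 0.3420) = (2.7470 + 3.3829, -5.8910 + 1.2313) = (6.1299, -4.6597)
link 2: phi[2] = -65 + 85 + -25 = -5 deg
  cos(-5 deg) = 0.9962, sin(-5 deg) = -0.0872
  joint[3] = (6.1299, -4.6597) + 7 * (0.9962, -0.0872) = (6.1299 + 6.9734, -4.6597 + -0.6101) = (13.1033, -5.2698)
End effector: (13.1033, -5.2698)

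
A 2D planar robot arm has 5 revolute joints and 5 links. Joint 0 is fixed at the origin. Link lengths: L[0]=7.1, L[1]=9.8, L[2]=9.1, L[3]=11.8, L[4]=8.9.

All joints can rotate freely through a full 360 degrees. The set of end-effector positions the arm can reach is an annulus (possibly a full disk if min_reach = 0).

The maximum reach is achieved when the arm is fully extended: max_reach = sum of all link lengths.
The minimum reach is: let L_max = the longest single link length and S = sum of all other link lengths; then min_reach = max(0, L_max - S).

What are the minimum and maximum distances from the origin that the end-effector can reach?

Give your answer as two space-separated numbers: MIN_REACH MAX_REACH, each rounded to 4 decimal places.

Answer: 0.0000 46.7000

Derivation:
Link lengths: [7.1, 9.8, 9.1, 11.8, 8.9]
max_reach = 7.1 + 9.8 + 9.1 + 11.8 + 8.9 = 46.7
L_max = max([7.1, 9.8, 9.1, 11.8, 8.9]) = 11.8
S (sum of others) = 46.7 - 11.8 = 34.9
min_reach = max(0, 11.8 - 34.9) = max(0, -23.1) = 0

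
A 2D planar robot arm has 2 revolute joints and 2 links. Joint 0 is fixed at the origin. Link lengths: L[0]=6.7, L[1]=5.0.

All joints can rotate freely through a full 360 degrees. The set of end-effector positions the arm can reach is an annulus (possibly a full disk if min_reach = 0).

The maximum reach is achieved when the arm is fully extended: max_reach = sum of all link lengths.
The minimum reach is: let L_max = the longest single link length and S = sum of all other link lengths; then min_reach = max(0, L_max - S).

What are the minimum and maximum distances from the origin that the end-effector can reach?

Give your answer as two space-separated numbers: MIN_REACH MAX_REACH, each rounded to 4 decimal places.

Answer: 1.7000 11.7000

Derivation:
Link lengths: [6.7, 5.0]
max_reach = 6.7 + 5 = 11.7
L_max = max([6.7, 5.0]) = 6.7
S (sum of others) = 11.7 - 6.7 = 5
min_reach = max(0, 6.7 - 5) = max(0, 1.7) = 1.7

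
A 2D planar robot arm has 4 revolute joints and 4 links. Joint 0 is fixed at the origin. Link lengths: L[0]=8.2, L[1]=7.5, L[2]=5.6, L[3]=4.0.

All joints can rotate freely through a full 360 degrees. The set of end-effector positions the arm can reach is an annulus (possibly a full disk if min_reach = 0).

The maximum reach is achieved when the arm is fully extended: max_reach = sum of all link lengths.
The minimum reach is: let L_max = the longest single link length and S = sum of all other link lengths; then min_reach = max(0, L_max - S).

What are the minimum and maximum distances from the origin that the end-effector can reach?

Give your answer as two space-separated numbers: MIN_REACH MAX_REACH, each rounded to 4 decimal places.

Answer: 0.0000 25.3000

Derivation:
Link lengths: [8.2, 7.5, 5.6, 4.0]
max_reach = 8.2 + 7.5 + 5.6 + 4 = 25.3
L_max = max([8.2, 7.5, 5.6, 4.0]) = 8.2
S (sum of others) = 25.3 - 8.2 = 17.1
min_reach = max(0, 8.2 - 17.1) = max(0, -8.9) = 0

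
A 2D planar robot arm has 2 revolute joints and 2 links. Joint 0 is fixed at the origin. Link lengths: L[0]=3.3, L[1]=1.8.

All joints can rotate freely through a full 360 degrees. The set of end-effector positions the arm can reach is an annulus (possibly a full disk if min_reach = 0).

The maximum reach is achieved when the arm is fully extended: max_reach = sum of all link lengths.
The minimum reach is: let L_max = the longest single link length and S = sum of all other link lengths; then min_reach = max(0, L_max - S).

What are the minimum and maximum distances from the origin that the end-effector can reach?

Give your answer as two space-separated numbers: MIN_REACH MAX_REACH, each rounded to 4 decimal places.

Answer: 1.5000 5.1000

Derivation:
Link lengths: [3.3, 1.8]
max_reach = 3.3 + 1.8 = 5.1
L_max = max([3.3, 1.8]) = 3.3
S (sum of others) = 5.1 - 3.3 = 1.8
min_reach = max(0, 3.3 - 1.8) = max(0, 1.5) = 1.5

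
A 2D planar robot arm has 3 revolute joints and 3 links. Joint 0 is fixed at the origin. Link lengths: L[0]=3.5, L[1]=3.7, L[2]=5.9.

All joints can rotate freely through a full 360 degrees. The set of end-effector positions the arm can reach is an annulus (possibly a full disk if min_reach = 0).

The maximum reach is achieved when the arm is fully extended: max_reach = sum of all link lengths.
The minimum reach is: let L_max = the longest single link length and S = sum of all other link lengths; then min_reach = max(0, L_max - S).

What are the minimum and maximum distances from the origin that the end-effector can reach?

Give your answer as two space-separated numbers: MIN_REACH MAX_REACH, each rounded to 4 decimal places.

Answer: 0.0000 13.1000

Derivation:
Link lengths: [3.5, 3.7, 5.9]
max_reach = 3.5 + 3.7 + 5.9 = 13.1
L_max = max([3.5, 3.7, 5.9]) = 5.9
S (sum of others) = 13.1 - 5.9 = 7.2
min_reach = max(0, 5.9 - 7.2) = max(0, -1.3) = 0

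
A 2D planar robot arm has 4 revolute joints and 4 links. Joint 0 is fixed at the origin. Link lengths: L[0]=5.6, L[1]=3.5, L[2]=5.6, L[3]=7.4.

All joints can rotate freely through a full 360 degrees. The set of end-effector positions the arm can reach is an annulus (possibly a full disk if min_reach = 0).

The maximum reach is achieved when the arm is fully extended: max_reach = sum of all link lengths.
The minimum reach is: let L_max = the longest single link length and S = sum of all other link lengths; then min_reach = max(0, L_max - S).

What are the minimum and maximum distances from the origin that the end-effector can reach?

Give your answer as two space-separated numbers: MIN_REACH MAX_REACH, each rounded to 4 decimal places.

Answer: 0.0000 22.1000

Derivation:
Link lengths: [5.6, 3.5, 5.6, 7.4]
max_reach = 5.6 + 3.5 + 5.6 + 7.4 = 22.1
L_max = max([5.6, 3.5, 5.6, 7.4]) = 7.4
S (sum of others) = 22.1 - 7.4 = 14.7
min_reach = max(0, 7.4 - 14.7) = max(0, -7.3) = 0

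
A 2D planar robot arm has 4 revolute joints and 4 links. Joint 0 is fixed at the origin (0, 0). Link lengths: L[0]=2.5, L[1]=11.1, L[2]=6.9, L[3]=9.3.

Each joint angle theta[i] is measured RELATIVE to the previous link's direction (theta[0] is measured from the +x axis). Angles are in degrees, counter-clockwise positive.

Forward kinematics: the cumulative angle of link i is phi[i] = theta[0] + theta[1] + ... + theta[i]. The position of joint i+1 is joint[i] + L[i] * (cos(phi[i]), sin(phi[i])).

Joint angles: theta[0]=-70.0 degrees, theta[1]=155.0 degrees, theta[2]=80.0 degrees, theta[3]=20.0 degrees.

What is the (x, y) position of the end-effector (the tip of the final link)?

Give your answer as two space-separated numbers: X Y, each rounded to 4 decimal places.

joint[0] = (0.0000, 0.0000)  (base)
link 0: phi[0] = -70 = -70 deg
  cos(-70 deg) = 0.3420, sin(-70 deg) = -0.9397
  joint[1] = (0.0000, 0.0000) + 2.5 * (0.3420, -0.9397) = (0.0000 + 0.8551, 0.0000 + -2.3492) = (0.8551, -2.3492)
link 1: phi[1] = -70 + 155 = 85 deg
  cos(85 deg) = 0.0872, sin(85 deg) = 0.9962
  joint[2] = (0.8551, -2.3492) + 11.1 * (0.0872, 0.9962) = (0.8551 + 0.9674, -2.3492 + 11.0578) = (1.8225, 8.7085)
link 2: phi[2] = -70 + 155 + 80 = 165 deg
  cos(165 deg) = -0.9659, sin(165 deg) = 0.2588
  joint[3] = (1.8225, 8.7085) + 6.9 * (-0.9659, 0.2588) = (1.8225 + -6.6649, 8.7085 + 1.7859) = (-4.8424, 10.4944)
link 3: phi[3] = -70 + 155 + 80 + 20 = 185 deg
  cos(185 deg) = -0.9962, sin(185 deg) = -0.0872
  joint[4] = (-4.8424, 10.4944) + 9.3 * (-0.9962, -0.0872) = (-4.8424 + -9.2646, 10.4944 + -0.8105) = (-14.1070, 9.6838)
End effector: (-14.1070, 9.6838)

Answer: -14.1070 9.6838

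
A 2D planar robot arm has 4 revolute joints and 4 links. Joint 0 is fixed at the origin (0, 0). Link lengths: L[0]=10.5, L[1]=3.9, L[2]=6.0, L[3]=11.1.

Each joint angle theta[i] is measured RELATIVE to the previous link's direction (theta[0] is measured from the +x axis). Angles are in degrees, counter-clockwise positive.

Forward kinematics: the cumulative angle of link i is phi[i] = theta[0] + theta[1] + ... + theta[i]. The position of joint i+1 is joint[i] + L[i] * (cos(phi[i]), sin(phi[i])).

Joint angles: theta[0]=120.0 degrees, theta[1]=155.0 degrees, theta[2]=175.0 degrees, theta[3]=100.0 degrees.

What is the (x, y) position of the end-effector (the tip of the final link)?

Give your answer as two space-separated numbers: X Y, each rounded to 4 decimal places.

Answer: -15.8415 9.2806

Derivation:
joint[0] = (0.0000, 0.0000)  (base)
link 0: phi[0] = 120 = 120 deg
  cos(120 deg) = -0.5000, sin(120 deg) = 0.8660
  joint[1] = (0.0000, 0.0000) + 10.5 * (-0.5000, 0.8660) = (0.0000 + -5.2500, 0.0000 + 9.0933) = (-5.2500, 9.0933)
link 1: phi[1] = 120 + 155 = 275 deg
  cos(275 deg) = 0.0872, sin(275 deg) = -0.9962
  joint[2] = (-5.2500, 9.0933) + 3.9 * (0.0872, -0.9962) = (-5.2500 + 0.3399, 9.0933 + -3.8852) = (-4.9101, 5.2081)
link 2: phi[2] = 120 + 155 + 175 = 450 deg
  cos(450 deg) = 0.0000, sin(450 deg) = 1.0000
  joint[3] = (-4.9101, 5.2081) + 6 * (0.0000, 1.0000) = (-4.9101 + 0.0000, 5.2081 + 6.0000) = (-4.9101, 11.2081)
link 3: phi[3] = 120 + 155 + 175 + 100 = 550 deg
  cos(550 deg) = -0.9848, sin(550 deg) = -0.1736
  joint[4] = (-4.9101, 11.2081) + 11.1 * (-0.9848, -0.1736) = (-4.9101 + -10.9314, 11.2081 + -1.9275) = (-15.8415, 9.2806)
End effector: (-15.8415, 9.2806)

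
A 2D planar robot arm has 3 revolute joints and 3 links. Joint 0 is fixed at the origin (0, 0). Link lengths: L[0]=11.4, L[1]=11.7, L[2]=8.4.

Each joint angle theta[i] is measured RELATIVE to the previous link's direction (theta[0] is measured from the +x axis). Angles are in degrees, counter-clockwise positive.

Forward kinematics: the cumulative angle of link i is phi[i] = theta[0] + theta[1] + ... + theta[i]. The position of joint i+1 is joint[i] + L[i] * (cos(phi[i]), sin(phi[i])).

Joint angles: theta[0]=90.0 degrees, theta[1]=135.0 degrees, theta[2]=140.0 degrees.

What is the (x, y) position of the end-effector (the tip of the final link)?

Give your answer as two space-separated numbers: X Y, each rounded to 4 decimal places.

Answer: 0.0949 3.8590

Derivation:
joint[0] = (0.0000, 0.0000)  (base)
link 0: phi[0] = 90 = 90 deg
  cos(90 deg) = 0.0000, sin(90 deg) = 1.0000
  joint[1] = (0.0000, 0.0000) + 11.4 * (0.0000, 1.0000) = (0.0000 + 0.0000, 0.0000 + 11.4000) = (0.0000, 11.4000)
link 1: phi[1] = 90 + 135 = 225 deg
  cos(225 deg) = -0.7071, sin(225 deg) = -0.7071
  joint[2] = (0.0000, 11.4000) + 11.7 * (-0.7071, -0.7071) = (0.0000 + -8.2731, 11.4000 + -8.2731) = (-8.2731, 3.1269)
link 2: phi[2] = 90 + 135 + 140 = 365 deg
  cos(365 deg) = 0.9962, sin(365 deg) = 0.0872
  joint[3] = (-8.2731, 3.1269) + 8.4 * (0.9962, 0.0872) = (-8.2731 + 8.3680, 3.1269 + 0.7321) = (0.0949, 3.8590)
End effector: (0.0949, 3.8590)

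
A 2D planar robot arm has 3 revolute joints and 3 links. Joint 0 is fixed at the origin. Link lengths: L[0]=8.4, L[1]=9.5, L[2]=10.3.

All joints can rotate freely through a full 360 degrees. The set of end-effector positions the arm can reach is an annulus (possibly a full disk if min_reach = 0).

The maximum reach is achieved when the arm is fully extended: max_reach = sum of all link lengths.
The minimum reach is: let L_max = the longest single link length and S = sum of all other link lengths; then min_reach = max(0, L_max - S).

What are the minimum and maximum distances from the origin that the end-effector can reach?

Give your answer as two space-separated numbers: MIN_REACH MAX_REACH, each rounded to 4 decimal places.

Link lengths: [8.4, 9.5, 10.3]
max_reach = 8.4 + 9.5 + 10.3 = 28.2
L_max = max([8.4, 9.5, 10.3]) = 10.3
S (sum of others) = 28.2 - 10.3 = 17.9
min_reach = max(0, 10.3 - 17.9) = max(0, -7.6) = 0

Answer: 0.0000 28.2000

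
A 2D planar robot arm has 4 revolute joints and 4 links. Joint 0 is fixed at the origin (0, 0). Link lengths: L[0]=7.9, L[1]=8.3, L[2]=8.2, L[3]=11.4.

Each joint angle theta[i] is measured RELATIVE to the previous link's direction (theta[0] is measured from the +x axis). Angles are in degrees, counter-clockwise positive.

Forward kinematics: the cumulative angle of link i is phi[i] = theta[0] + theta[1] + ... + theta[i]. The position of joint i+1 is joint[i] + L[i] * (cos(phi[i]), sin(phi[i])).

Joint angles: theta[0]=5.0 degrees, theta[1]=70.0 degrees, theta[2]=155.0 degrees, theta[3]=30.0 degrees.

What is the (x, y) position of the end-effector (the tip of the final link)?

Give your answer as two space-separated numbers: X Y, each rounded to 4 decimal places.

Answer: 2.7677 -8.8027

Derivation:
joint[0] = (0.0000, 0.0000)  (base)
link 0: phi[0] = 5 = 5 deg
  cos(5 deg) = 0.9962, sin(5 deg) = 0.0872
  joint[1] = (0.0000, 0.0000) + 7.9 * (0.9962, 0.0872) = (0.0000 + 7.8699, 0.0000 + 0.6885) = (7.8699, 0.6885)
link 1: phi[1] = 5 + 70 = 75 deg
  cos(75 deg) = 0.2588, sin(75 deg) = 0.9659
  joint[2] = (7.8699, 0.6885) + 8.3 * (0.2588, 0.9659) = (7.8699 + 2.1482, 0.6885 + 8.0172) = (10.0181, 8.7057)
link 2: phi[2] = 5 + 70 + 155 = 230 deg
  cos(230 deg) = -0.6428, sin(230 deg) = -0.7660
  joint[3] = (10.0181, 8.7057) + 8.2 * (-0.6428, -0.7660) = (10.0181 + -5.2709, 8.7057 + -6.2816) = (4.7473, 2.4242)
link 3: phi[3] = 5 + 70 + 155 + 30 = 260 deg
  cos(260 deg) = -0.1736, sin(260 deg) = -0.9848
  joint[4] = (4.7473, 2.4242) + 11.4 * (-0.1736, -0.9848) = (4.7473 + -1.9796, 2.4242 + -11.2268) = (2.7677, -8.8027)
End effector: (2.7677, -8.8027)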